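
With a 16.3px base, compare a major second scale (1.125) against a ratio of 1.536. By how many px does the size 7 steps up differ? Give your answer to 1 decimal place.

291.6px

Major second: 16.3 × 1.125⁷ = 37.175px
At 1.536: 16.3 × 1.536⁷ = 328.796px
Difference: 328.796 − 37.175 = 291.621px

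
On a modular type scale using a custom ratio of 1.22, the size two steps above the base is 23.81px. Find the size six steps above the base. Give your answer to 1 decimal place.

23.81 × 1.22⁴ = 23.81 × 2.21533 ≈ 52.747

52.7px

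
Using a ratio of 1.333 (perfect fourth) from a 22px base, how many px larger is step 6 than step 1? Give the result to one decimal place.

94.1px

Step 1: 22.0 × 1.333 = 29.326px
Step 6: 22.0 × 1.333⁶ = 123.425px
Difference: 123.425 − 29.326 = 94.099px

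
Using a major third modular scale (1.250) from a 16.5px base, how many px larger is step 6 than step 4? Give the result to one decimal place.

22.7px

Step 4: 16.5 × 1.250⁴ = 40.283px
Step 6: 16.5 × 1.250⁶ = 62.943px
Difference: 62.943 − 40.283 = 22.660px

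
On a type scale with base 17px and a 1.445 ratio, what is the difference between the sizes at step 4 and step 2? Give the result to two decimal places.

38.62px

Step 2: 17.0 × 1.445² = 35.4964px
Step 4: 17.0 × 1.445⁴ = 74.1174px
Difference: 74.1174 − 35.4964 = 38.6210px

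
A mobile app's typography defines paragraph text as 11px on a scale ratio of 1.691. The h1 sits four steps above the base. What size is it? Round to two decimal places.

Every step multiplies by the scale ratio.
11.0 × 1.691⁴ = 11.0 × 8.17663 ≈ 89.94

89.94px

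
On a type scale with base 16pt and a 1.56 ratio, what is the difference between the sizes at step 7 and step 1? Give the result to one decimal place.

334.8pt

Step 1: 16.0 × 1.56 = 24.960pt
Step 7: 16.0 × 1.56⁷ = 359.743pt
Difference: 359.743 − 24.960 = 334.783pt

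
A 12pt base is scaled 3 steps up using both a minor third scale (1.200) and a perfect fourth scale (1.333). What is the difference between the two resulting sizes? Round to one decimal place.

Minor third: 12.0 × 1.200³ = 20.736pt
Perfect fourth: 12.0 × 1.333³ = 28.423pt
Difference: 28.423 − 20.736 = 7.687pt

7.7pt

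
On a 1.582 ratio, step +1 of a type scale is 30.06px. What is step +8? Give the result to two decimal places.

745.48px

30.06 × 1.582⁷ = 30.06 × 24.79964 ≈ 745.477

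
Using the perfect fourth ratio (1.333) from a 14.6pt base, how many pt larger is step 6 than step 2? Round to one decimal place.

Step 2: 14.6 × 1.333² = 25.943pt
Step 6: 14.6 × 1.333⁶ = 81.909pt
Difference: 81.909 − 25.943 = 55.966pt

56.0pt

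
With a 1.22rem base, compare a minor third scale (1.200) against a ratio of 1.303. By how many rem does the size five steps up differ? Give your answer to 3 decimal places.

Minor third: 1.22 × 1.200⁵ = 3.03575rem
At 1.303: 1.22 × 1.303⁵ = 4.58228rem
Difference: 4.58228 − 3.03575 = 1.54653rem

1.547rem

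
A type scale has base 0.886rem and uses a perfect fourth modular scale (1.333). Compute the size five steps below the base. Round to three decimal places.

0.211rem

Every step multiplies by the scale ratio.
0.886 ÷ 1.333⁵ = 0.886 ÷ 4.20873 ≈ 0.211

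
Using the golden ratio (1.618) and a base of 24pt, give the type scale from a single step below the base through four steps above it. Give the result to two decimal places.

14.83pt, 24.00pt, 38.83pt, 62.83pt, 101.66pt, 164.48pt

Step -1: 24.0 ÷ 1.618 = 14.83
Step 0: 24pt
Step 1: 24.0 × 1.618 = 38.83
Step 2: 24.0 × 1.618² = 62.83
Step 3: 24.0 × 1.618³ = 101.66
Step 4: 24.0 × 1.618⁴ = 164.48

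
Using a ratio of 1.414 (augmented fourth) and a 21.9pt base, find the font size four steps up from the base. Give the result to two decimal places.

87.55pt

Every step multiplies by the scale ratio.
21.9 × 1.414⁴ = 21.9 × 3.99758 ≈ 87.55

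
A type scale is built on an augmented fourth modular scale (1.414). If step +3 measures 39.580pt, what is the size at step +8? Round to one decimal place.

223.7pt

39.580 × 1.414⁵ = 39.580 × 5.65258 ≈ 223.729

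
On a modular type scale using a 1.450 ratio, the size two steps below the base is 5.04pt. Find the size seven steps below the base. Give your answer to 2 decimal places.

0.79pt

Moving from step -2 to step -7 is 5 steps down, so divide by r⁵.
5.04 ÷ 1.450⁵ = 5.04 ÷ 6.40973 ≈ 0.786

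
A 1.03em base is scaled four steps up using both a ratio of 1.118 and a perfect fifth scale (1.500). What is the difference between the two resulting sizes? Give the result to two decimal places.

At 1.118: 1.03 × 1.118⁴ = 1.6092em
Perfect fifth: 1.03 × 1.500⁴ = 5.2144em
Difference: 5.2144 − 1.6092 = 3.6052em

3.61em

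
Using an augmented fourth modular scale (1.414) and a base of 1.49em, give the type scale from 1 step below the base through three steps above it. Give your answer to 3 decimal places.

1.054em, 1.490em, 2.107em, 2.979em, 4.212em

Step -1: 1.49 ÷ 1.414 = 1.054
Step 0: 1.49em
Step 1: 1.49 × 1.414 = 2.107
Step 2: 1.49 × 1.414² = 2.979
Step 3: 1.49 × 1.414³ = 4.212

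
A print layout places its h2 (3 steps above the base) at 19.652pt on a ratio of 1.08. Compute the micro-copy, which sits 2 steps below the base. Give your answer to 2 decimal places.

19.652 ÷ 1.08⁵ = 19.652 ÷ 1.46933 ≈ 13.375

13.37pt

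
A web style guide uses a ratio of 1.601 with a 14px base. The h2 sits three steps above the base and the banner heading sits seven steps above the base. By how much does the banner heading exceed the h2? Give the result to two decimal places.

Step 3: 14.0 × 1.601³ = 57.4516px
Step 7: 14.0 × 1.601⁷ = 377.4569px
Difference: 377.4569 − 57.4516 = 320.0053px

320.01px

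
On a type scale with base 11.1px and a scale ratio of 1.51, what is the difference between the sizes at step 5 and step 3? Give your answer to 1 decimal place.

Step 3: 11.1 × 1.51³ = 38.217px
Step 5: 11.1 × 1.51⁵ = 87.138px
Difference: 87.138 − 38.217 = 48.921px

48.9px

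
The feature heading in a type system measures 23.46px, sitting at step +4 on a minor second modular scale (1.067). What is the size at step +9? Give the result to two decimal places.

32.45px

Moving from step +4 to step +9 is 5 steps up, so multiply by r⁵.
23.46 × 1.067⁵ = 23.46 × 1.38300 ≈ 32.445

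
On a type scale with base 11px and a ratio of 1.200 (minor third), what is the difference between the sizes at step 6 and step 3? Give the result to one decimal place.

Step 3: 11.0 × 1.200³ = 19.008px
Step 6: 11.0 × 1.200⁶ = 32.846px
Difference: 32.846 − 19.008 = 13.838px

13.8px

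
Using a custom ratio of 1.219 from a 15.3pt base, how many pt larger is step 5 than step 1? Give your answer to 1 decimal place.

22.5pt

Step 1: 15.3 × 1.219 = 18.651pt
Step 5: 15.3 × 1.219⁵ = 41.182pt
Difference: 41.182 − 18.651 = 22.531pt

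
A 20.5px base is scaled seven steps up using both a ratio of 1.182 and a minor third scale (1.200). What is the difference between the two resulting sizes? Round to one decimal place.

7.4px

At 1.182: 20.5 × 1.182⁷ = 66.081px
Minor third: 20.5 × 1.200⁷ = 73.455px
Difference: 73.455 − 66.081 = 7.374px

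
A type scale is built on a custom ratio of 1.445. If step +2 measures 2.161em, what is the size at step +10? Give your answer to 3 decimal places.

41.077em

2.161 × 1.445⁸ = 2.161 × 19.00828 ≈ 41.077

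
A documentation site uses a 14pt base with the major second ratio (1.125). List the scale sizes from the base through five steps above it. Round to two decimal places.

14.00pt, 15.75pt, 17.72pt, 19.93pt, 22.43pt, 25.23pt

Step 0: 14pt
Step 1: 14.0 × 1.125 = 15.75
Step 2: 14.0 × 1.125² = 17.72
Step 3: 14.0 × 1.125³ = 19.93
Step 4: 14.0 × 1.125⁴ = 22.43
Step 5: 14.0 × 1.125⁵ = 25.23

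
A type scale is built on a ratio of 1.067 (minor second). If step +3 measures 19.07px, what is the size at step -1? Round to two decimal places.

19.07 ÷ 1.067⁴ = 19.07 ÷ 1.29616 ≈ 14.713

14.71px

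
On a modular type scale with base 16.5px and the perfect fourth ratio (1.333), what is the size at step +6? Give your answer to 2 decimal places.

16.5 × 1.333⁶ = 16.5 × 5.61023 ≈ 92.57

92.57px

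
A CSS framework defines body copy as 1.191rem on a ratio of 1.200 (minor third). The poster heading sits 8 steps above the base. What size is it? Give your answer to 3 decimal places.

1.191 × 1.200⁸ = 1.191 × 4.29982 ≈ 5.121

5.121rem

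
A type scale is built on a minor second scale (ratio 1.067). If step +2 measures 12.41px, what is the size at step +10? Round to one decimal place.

20.8px

12.41 × 1.067⁸ = 12.41 × 1.68002 ≈ 20.849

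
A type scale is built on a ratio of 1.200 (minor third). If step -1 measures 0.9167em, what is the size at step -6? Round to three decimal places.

The gap is -6 − (-1) = -5 steps, so the factor is 1.200^-5.
0.9167 ÷ 1.200⁵ = 0.9167 ÷ 2.48832 ≈ 0.368

0.368em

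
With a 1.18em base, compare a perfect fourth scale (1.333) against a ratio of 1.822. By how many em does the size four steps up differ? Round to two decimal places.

9.28em

Perfect fourth: 1.18 × 1.333⁴ = 3.7257em
At 1.822: 1.18 × 1.822⁴ = 13.0040em
Difference: 13.0040 − 3.7257 = 9.2783em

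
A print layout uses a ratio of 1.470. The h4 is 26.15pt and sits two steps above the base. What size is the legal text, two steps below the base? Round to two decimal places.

5.60pt

26.15 ÷ 1.470⁴ = 26.15 ÷ 4.66949 ≈ 5.600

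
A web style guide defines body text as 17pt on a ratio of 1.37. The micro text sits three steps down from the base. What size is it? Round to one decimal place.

A modular type scale is a geometric sequence: sizeₙ = base × rⁿ.
17.0 ÷ 1.37³ = 17.0 ÷ 2.57135 ≈ 6.61

6.6pt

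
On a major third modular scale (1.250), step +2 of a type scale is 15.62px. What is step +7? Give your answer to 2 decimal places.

47.67px

15.62 × 1.250⁵ = 15.62 × 3.05176 ≈ 47.668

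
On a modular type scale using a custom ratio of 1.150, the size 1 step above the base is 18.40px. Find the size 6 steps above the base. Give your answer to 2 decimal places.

Moving from step +1 to step +6 is 5 steps up, so multiply by r⁵.
18.40 × 1.150⁵ = 18.40 × 2.01136 ≈ 37.009

37.01px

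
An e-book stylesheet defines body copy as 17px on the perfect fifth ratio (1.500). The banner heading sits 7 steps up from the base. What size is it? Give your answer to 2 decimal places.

A modular type scale is a geometric sequence: sizeₙ = base × rⁿ.
17.0 × 1.500⁷ = 17.0 × 17.08594 ≈ 290.46

290.46px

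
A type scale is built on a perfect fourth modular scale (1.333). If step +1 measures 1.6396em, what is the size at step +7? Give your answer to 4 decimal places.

1.6396 × 1.333⁶ = 1.6396 × 5.61023 ≈ 9.1985

9.1985em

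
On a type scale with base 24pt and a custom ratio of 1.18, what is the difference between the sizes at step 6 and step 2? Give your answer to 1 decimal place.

Step 2: 24.0 × 1.18² = 33.418pt
Step 6: 24.0 × 1.18⁶ = 64.789pt
Difference: 64.789 − 33.418 = 31.371pt

31.4pt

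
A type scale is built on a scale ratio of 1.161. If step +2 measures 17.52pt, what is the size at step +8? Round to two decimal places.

42.91pt

17.52 × 1.161⁶ = 17.52 × 2.44903 ≈ 42.907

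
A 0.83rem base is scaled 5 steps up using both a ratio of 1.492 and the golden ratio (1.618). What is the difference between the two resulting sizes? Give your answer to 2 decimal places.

3.07rem

At 1.492: 0.83 × 1.492⁵ = 6.1365rem
Golden ratio: 0.83 × 1.618⁵ = 9.2039rem
Difference: 9.2039 − 6.1365 = 3.0674rem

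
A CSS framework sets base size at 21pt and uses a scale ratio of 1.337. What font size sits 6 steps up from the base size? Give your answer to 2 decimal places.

119.95pt

A modular type scale is a geometric sequence: sizeₙ = base × rⁿ.
21.0 × 1.337⁶ = 21.0 × 5.71200 ≈ 119.95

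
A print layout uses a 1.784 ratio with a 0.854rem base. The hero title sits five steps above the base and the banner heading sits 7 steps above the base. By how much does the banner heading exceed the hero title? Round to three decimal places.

33.684rem

Step 5: 0.854 × 1.784⁵ = 15.43235rem
Step 7: 0.854 × 1.784⁷ = 49.11587rem
Difference: 49.11587 − 15.43235 = 33.68352rem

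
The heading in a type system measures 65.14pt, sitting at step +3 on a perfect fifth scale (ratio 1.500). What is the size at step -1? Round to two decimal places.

65.14 ÷ 1.500⁴ = 65.14 ÷ 5.06250 ≈ 12.867

12.87pt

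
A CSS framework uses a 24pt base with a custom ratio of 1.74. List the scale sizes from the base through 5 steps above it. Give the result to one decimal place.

Step 0: 24pt
Step 1: 24.0 × 1.74 = 41.8
Step 2: 24.0 × 1.74² = 72.7
Step 3: 24.0 × 1.74³ = 126.4
Step 4: 24.0 × 1.74⁴ = 220.0
Step 5: 24.0 × 1.74⁵ = 382.8

24.0pt, 41.8pt, 72.7pt, 126.4pt, 220.0pt, 382.8pt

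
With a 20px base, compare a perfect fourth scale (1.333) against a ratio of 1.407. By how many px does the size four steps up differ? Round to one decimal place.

15.2px

Perfect fourth: 20.0 × 1.333⁴ = 63.147px
At 1.407: 20.0 × 1.407⁴ = 78.380px
Difference: 78.380 − 63.147 = 15.233px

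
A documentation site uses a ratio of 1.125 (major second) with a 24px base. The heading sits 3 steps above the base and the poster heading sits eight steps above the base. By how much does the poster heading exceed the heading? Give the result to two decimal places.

Step 3: 24.0 × 1.125³ = 34.1719px
Step 8: 24.0 × 1.125⁸ = 61.5788px
Difference: 61.5788 − 34.1719 = 27.4069px

27.41px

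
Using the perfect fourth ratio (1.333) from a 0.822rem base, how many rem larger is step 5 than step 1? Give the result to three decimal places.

2.364rem

Step 1: 0.822 × 1.333 = 1.09573rem
Step 5: 0.822 × 1.333⁵ = 3.45957rem
Difference: 3.45957 − 1.09573 = 2.36384rem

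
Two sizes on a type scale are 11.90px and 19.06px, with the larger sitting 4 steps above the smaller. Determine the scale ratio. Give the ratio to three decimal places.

The ratio satisfies 11.90 × r⁴ = 19.06, so r = (19.06 / 11.90)^(1/4).
r = 1.6017^(1/4) ≈ 1.1250

1.125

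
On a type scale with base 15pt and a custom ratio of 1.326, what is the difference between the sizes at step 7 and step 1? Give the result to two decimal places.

88.23pt

Step 1: 15.0 × 1.326 = 19.8900pt
Step 7: 15.0 × 1.326⁷ = 108.1175pt
Difference: 108.1175 − 19.8900 = 88.2275pt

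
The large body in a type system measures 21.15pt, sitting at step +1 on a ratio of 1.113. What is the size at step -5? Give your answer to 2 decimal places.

Moving from step +1 to step -5 is 6 steps down, so divide by r⁶.
21.15 ÷ 1.113⁶ = 21.15 ÷ 1.90095 ≈ 11.126

11.13pt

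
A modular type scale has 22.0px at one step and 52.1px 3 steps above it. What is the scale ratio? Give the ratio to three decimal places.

1.333

The ratio satisfies 22.0 × r³ = 52.1, so r = (52.1 / 22.0)^(1/3).
r = 2.3682^(1/3) ≈ 1.3329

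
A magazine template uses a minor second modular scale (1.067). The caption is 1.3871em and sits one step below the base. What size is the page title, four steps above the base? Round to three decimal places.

1.918em

1.3871 × 1.067⁵ = 1.3871 × 1.38300 ≈ 1.918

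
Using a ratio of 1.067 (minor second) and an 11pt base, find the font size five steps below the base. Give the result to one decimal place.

A modular type scale is a geometric sequence: sizeₙ = base × rⁿ.
11.0 ÷ 1.067⁵ = 11.0 ÷ 1.38300 ≈ 7.95

8.0pt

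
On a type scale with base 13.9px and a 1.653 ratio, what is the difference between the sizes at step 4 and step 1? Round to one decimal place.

Step 1: 13.9 × 1.653 = 22.977px
Step 4: 13.9 × 1.653⁴ = 103.778px
Difference: 103.778 − 22.977 = 80.801px

80.8px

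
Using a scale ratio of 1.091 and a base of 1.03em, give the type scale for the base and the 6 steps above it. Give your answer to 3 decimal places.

Step 0: 1.03em
Step 1: 1.03 × 1.091 = 1.124
Step 2: 1.03 × 1.091² = 1.226
Step 3: 1.03 × 1.091³ = 1.338
Step 4: 1.03 × 1.091⁴ = 1.459
Step 5: 1.03 × 1.091⁵ = 1.592
Step 6: 1.03 × 1.091⁶ = 1.737

1.030em, 1.124em, 1.226em, 1.338em, 1.459em, 1.592em, 1.737em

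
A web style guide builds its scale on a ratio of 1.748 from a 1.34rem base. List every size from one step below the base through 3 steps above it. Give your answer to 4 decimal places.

Step -1: 1.34 ÷ 1.748 = 0.7666
Step 0: 1.34rem
Step 1: 1.34 × 1.748 = 2.3423
Step 2: 1.34 × 1.748² = 4.0944
Step 3: 1.34 × 1.748³ = 7.1570

0.7666rem, 1.3400rem, 2.3423rem, 4.0944rem, 7.1570rem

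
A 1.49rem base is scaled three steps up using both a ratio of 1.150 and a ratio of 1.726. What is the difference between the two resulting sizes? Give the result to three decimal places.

5.395rem

At 1.150: 1.49 × 1.150³ = 2.26610rem
At 1.726: 1.49 × 1.726³ = 7.66141rem
Difference: 7.66141 − 2.26610 = 5.39531rem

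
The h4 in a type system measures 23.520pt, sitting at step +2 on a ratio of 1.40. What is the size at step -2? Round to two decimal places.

The gap is -2 − (2) = -4 steps, so the factor is 1.40^-4.
23.520 ÷ 1.40⁴ = 23.520 ÷ 3.84160 ≈ 6.122

6.12pt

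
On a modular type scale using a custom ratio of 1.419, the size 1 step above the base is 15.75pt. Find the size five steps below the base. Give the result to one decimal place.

1.9pt

15.75 ÷ 1.419⁶ = 15.75 ÷ 8.16384 ≈ 1.929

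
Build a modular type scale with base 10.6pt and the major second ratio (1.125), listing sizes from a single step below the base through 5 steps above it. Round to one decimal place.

Step -1: 10.6 ÷ 1.125 = 9.4
Step 0: 10.6pt
Step 1: 10.6 × 1.125 = 11.9
Step 2: 10.6 × 1.125² = 13.4
Step 3: 10.6 × 1.125³ = 15.1
Step 4: 10.6 × 1.125⁴ = 17.0
Step 5: 10.6 × 1.125⁵ = 19.1

9.4pt, 10.6pt, 11.9pt, 13.4pt, 15.1pt, 17.0pt, 19.1pt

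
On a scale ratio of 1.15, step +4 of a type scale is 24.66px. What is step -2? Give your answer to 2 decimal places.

24.66 ÷ 1.15⁶ = 24.66 ÷ 2.31306 ≈ 10.661

10.66px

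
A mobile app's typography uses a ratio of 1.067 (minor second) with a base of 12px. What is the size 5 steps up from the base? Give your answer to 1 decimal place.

16.6px

12.0 × 1.067⁵ = 12.0 × 1.38300 ≈ 16.60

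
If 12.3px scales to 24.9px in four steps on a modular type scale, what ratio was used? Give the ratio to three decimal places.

r⁴ = 24.9 / 12.3, so r = (24.9/12.3)^(1/4).
r = 2.0244^(1/4) ≈ 1.1928

1.193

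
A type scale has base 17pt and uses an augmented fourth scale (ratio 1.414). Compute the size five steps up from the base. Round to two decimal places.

Each step on a modular scale multiplies by the ratio, so the size n steps from the base is base × ratioⁿ.
17.0 × 1.414⁵ = 17.0 × 5.65258 ≈ 96.09

96.09pt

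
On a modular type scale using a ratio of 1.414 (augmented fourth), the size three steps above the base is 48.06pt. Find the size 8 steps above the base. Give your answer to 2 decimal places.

Moving from step +3 to step +8 is 5 steps up, so multiply by r⁵.
48.06 × 1.414⁵ = 48.06 × 5.65258 ≈ 271.663

271.66pt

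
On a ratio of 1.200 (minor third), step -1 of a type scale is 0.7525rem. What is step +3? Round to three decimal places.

1.560rem

Moving from step -1 to step +3 is 4 steps up, so multiply by r⁴.
0.7525 × 1.200⁴ = 0.7525 × 2.07360 ≈ 1.560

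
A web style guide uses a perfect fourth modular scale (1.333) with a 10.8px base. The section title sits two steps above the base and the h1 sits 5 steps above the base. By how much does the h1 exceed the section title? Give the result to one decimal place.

26.3px

Step 2: 10.8 × 1.333² = 19.190px
Step 5: 10.8 × 1.333⁵ = 45.454px
Difference: 45.454 − 19.190 = 26.264px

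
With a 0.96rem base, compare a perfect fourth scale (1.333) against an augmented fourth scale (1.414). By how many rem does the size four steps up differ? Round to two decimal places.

0.81rem

Perfect fourth: 0.96 × 1.333⁴ = 3.0310rem
Augmented fourth: 0.96 × 1.414⁴ = 3.8377rem
Difference: 3.8377 − 3.0310 = 0.8067rem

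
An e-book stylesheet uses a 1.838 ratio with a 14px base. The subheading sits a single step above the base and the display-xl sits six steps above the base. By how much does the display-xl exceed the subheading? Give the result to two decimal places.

Step 1: 14.0 × 1.838 = 25.7320px
Step 6: 14.0 × 1.838⁶ = 539.7605px
Difference: 539.7605 − 25.7320 = 514.0285px

514.03px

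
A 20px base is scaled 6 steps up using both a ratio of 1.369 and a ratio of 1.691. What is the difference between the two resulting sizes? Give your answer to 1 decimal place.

At 1.369: 20.0 × 1.369⁶ = 131.659px
At 1.691: 20.0 × 1.691⁶ = 467.618px
Difference: 467.618 − 131.659 = 335.959px

336.0px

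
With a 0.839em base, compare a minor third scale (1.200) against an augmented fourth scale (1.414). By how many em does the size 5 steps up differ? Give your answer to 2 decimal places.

2.65em

Minor third: 0.839 × 1.200⁵ = 2.0877em
Augmented fourth: 0.839 × 1.414⁵ = 4.7425em
Difference: 4.7425 − 2.0877 = 2.6548em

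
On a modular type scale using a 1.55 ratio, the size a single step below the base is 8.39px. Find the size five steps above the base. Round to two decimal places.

8.39 × 1.55⁶ = 8.39 × 13.86725 ≈ 116.346

116.35px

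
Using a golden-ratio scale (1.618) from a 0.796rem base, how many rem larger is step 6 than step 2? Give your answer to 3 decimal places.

Step 2: 0.796 × 1.618² = 2.08387rem
Step 6: 0.796 × 1.618⁶ = 14.28184rem
Difference: 14.28184 − 2.08387 = 12.19797rem

12.198rem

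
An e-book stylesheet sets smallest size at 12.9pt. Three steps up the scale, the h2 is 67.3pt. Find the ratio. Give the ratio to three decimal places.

The ratio satisfies 12.9 × r³ = 67.3, so r = (67.3 / 12.9)^(1/3).
r = 5.2171^(1/3) ≈ 1.7344

1.734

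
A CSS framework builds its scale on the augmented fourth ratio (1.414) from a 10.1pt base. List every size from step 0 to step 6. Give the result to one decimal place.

Step 0: 10.1pt
Step 1: 10.1 × 1.414 = 14.3
Step 2: 10.1 × 1.414² = 20.2
Step 3: 10.1 × 1.414³ = 28.6
Step 4: 10.1 × 1.414⁴ = 40.4
Step 5: 10.1 × 1.414⁵ = 57.1
Step 6: 10.1 × 1.414⁶ = 80.7

10.1pt, 14.3pt, 20.2pt, 28.6pt, 40.4pt, 57.1pt, 80.7pt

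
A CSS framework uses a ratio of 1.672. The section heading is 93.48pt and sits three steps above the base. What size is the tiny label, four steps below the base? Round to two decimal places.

2.56pt

93.48 ÷ 1.672⁷ = 93.48 ÷ 36.53036 ≈ 2.559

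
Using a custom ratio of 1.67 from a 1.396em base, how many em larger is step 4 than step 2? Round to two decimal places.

Step 2: 1.396 × 1.67² = 3.8933em
Step 4: 1.396 × 1.67⁴ = 10.8580em
Difference: 10.8580 − 3.8933 = 6.9647em

6.96em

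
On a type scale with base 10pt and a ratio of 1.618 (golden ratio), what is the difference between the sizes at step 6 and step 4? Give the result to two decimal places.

110.88pt

Step 4: 10.0 × 1.618⁴ = 68.5353pt
Step 6: 10.0 × 1.618⁶ = 179.4201pt
Difference: 179.4201 − 68.5353 = 110.8848pt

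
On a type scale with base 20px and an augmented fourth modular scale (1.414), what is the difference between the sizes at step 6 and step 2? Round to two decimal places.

Step 2: 20.0 × 1.414² = 39.9879px
Step 6: 20.0 × 1.414⁶ = 159.8551px
Difference: 159.8551 − 39.9879 = 119.8672px

119.87px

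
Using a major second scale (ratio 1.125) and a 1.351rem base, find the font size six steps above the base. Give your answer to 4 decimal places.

Every step multiplies by the scale ratio.
1.351 × 1.125⁶ = 1.351 × 2.02729 ≈ 2.7389

2.7389rem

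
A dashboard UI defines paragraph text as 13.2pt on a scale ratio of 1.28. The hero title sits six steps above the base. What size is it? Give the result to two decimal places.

58.05pt

Each step on a modular scale multiplies by the ratio, so the size n steps from the base is base × ratioⁿ.
13.2 × 1.28⁶ = 13.2 × 4.39805 ≈ 58.05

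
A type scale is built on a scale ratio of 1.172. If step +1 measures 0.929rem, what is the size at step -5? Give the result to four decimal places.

Moving from step +1 to step -5 is 6 steps down, so divide by r⁶.
0.929 ÷ 1.172⁶ = 0.929 ÷ 2.59159 ≈ 0.3585

0.3585rem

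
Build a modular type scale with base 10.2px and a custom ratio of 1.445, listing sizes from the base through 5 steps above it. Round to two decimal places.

Step 0: 10.2px
Step 1: 10.2 × 1.445 = 14.74
Step 2: 10.2 × 1.445² = 21.30
Step 3: 10.2 × 1.445³ = 30.78
Step 4: 10.2 × 1.445⁴ = 44.47
Step 5: 10.2 × 1.445⁵ = 64.26

10.20px, 14.74px, 21.30px, 30.78px, 44.47px, 64.26px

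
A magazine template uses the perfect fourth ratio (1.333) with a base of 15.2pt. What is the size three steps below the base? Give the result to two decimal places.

6.42pt

Every step multiplies by the scale ratio.
15.2 ÷ 1.333³ = 15.2 ÷ 2.36859 ≈ 6.42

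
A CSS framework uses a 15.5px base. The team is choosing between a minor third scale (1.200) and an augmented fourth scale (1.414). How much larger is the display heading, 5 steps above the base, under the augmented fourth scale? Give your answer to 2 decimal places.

49.05px

Minor third: 15.5 × 1.200⁵ = 38.5690px
Augmented fourth: 15.5 × 1.414⁵ = 87.6151px
Difference: 87.6151 − 38.5690 = 49.0461px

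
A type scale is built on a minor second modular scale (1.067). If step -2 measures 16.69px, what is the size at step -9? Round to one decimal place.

16.69 ÷ 1.067⁷ = 16.69 ÷ 1.57453 ≈ 10.600

10.6px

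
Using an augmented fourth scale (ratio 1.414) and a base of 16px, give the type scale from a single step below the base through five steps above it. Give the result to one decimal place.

11.3px, 16.0px, 22.6px, 32.0px, 45.2px, 64.0px, 90.4px

Step -1: 16.0 ÷ 1.414 = 11.3
Step 0: 16px
Step 1: 16.0 × 1.414 = 22.6
Step 2: 16.0 × 1.414² = 32.0
Step 3: 16.0 × 1.414³ = 45.2
Step 4: 16.0 × 1.414⁴ = 64.0
Step 5: 16.0 × 1.414⁵ = 90.4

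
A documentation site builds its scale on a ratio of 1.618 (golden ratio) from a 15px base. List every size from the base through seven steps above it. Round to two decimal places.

Step 0: 15px
Step 1: 15.0 × 1.618 = 24.27
Step 2: 15.0 × 1.618² = 39.27
Step 3: 15.0 × 1.618³ = 63.54
Step 4: 15.0 × 1.618⁴ = 102.80
Step 5: 15.0 × 1.618⁵ = 166.34
Step 6: 15.0 × 1.618⁶ = 269.13
Step 7: 15.0 × 1.618⁷ = 435.45

15.00px, 24.27px, 39.27px, 63.54px, 102.80px, 166.34px, 269.13px, 435.45px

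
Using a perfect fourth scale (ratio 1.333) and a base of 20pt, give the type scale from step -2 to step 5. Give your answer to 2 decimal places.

Step -2: 20.0 ÷ 1.333² = 11.26
Step -1: 20.0 ÷ 1.333 = 15.00
Step 0: 20pt
Step 1: 20.0 × 1.333 = 26.66
Step 2: 20.0 × 1.333² = 35.54
Step 3: 20.0 × 1.333³ = 47.37
Step 4: 20.0 × 1.333⁴ = 63.15
Step 5: 20.0 × 1.333⁵ = 84.17

11.26pt, 15.00pt, 20.00pt, 26.66pt, 35.54pt, 47.37pt, 63.15pt, 84.17pt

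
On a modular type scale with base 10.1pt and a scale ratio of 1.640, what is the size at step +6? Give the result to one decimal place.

196.5pt

Every step multiplies by the scale ratio.
10.1 × 1.640⁶ = 10.1 × 19.45643 ≈ 196.51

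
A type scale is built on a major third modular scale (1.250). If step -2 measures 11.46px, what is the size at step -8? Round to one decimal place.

11.46 ÷ 1.250⁶ = 11.46 ÷ 3.81470 ≈ 3.004

3.0px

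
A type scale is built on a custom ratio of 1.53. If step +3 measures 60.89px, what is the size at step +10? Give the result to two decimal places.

60.89 × 1.53⁷ = 60.89 × 19.62637 ≈ 1195.050

1195.05px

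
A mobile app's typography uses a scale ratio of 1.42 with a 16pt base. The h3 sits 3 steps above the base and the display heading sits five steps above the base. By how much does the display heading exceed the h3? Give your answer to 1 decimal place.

Step 3: 16.0 × 1.42³ = 45.813pt
Step 5: 16.0 × 1.42⁵ = 92.377pt
Difference: 92.377 − 45.813 = 46.564pt

46.6pt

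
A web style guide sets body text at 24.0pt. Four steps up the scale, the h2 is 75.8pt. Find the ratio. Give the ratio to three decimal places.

r⁴ = 75.8 / 24.0, so r = (75.8/24.0)^(1/4).
r = 3.1583^(1/4) ≈ 1.3331

1.333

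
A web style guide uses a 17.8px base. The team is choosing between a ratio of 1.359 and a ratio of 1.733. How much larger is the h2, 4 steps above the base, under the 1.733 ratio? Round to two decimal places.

At 1.359: 17.8 × 1.359⁴ = 60.7153px
At 1.733: 17.8 × 1.733⁴ = 160.5515px
Difference: 160.5515 − 60.7153 = 99.8362px

99.84px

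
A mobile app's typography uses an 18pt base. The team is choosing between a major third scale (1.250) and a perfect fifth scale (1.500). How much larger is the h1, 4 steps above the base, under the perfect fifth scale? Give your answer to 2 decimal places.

Major third: 18.0 × 1.250⁴ = 43.9453pt
Perfect fifth: 18.0 × 1.500⁴ = 91.1250pt
Difference: 91.1250 − 43.9453 = 47.1797pt

47.18pt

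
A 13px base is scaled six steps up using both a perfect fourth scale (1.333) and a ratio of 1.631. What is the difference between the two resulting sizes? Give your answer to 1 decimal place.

171.8px

Perfect fourth: 13.0 × 1.333⁶ = 72.933px
At 1.631: 13.0 × 1.631⁶ = 244.719px
Difference: 244.719 − 72.933 = 171.786px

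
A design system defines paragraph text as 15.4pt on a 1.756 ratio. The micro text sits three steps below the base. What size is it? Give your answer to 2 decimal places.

2.84pt

15.4 ÷ 1.756³ = 15.4 ÷ 5.41469 ≈ 2.84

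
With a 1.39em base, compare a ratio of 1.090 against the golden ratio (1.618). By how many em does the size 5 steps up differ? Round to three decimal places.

At 1.090: 1.39 × 1.090⁵ = 2.13869em
Golden ratio: 1.39 × 1.618⁵ = 15.41372em
Difference: 15.41372 − 2.13869 = 13.27503em

13.275em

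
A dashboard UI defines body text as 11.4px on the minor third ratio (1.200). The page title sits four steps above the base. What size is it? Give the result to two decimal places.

23.64px

A modular type scale is a geometric sequence: sizeₙ = base × rⁿ.
11.4 × 1.200⁴ = 11.4 × 2.07360 ≈ 23.64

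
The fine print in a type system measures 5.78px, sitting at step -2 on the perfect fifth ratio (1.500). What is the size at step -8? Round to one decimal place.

5.78 ÷ 1.500⁶ = 5.78 ÷ 11.39062 ≈ 0.507

0.5px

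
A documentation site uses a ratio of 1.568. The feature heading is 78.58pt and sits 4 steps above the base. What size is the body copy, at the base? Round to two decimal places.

13.00pt

The gap is 0 − (4) = -4 steps, so the factor is 1.568^-4.
78.58 ÷ 1.568⁴ = 78.58 ÷ 6.04483 ≈ 13.000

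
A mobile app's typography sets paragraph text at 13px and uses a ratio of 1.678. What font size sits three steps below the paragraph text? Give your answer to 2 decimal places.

2.75px

13.0 ÷ 1.678³ = 13.0 ÷ 4.72472 ≈ 2.75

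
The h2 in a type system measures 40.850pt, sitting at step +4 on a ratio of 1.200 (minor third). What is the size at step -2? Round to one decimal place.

13.7pt

Moving from step +4 to step -2 is 6 steps down, so divide by r⁶.
40.850 ÷ 1.200⁶ = 40.850 ÷ 2.98598 ≈ 13.681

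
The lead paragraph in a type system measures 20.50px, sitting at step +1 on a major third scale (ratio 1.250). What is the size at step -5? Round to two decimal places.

5.37px

Moving from step +1 to step -5 is 6 steps down, so divide by r⁶.
20.50 ÷ 1.250⁶ = 20.50 ÷ 3.81470 ≈ 5.374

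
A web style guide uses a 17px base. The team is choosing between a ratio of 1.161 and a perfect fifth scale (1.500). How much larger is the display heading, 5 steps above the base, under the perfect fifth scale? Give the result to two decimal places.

93.23px

At 1.161: 17.0 × 1.161⁵ = 35.8600px
Perfect fifth: 17.0 × 1.500⁵ = 129.0938px
Difference: 129.0938 − 35.8600 = 93.2338px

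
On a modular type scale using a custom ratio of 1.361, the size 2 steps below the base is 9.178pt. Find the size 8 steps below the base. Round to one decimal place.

1.4pt

Moving from step -2 to step -8 is 6 steps down, so divide by r⁶.
9.178 ÷ 1.361⁶ = 9.178 ÷ 6.35549 ≈ 1.444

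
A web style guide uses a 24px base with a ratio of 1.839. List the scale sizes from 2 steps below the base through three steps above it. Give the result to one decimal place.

7.1px, 13.1px, 24.0px, 44.1px, 81.2px, 149.3px

Step -2: 24.0 ÷ 1.839² = 7.1
Step -1: 24.0 ÷ 1.839 = 13.1
Step 0: 24px
Step 1: 24.0 × 1.839 = 44.1
Step 2: 24.0 × 1.839² = 81.2
Step 3: 24.0 × 1.839³ = 149.3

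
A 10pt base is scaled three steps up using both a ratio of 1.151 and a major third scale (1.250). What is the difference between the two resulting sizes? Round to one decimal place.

4.3pt

At 1.151: 10.0 × 1.151³ = 15.248pt
Major third: 10.0 × 1.250³ = 19.531pt
Difference: 19.531 − 15.248 = 4.283pt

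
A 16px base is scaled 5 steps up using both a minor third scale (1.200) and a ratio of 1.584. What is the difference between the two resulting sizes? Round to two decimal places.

Minor third: 16.0 × 1.200⁵ = 39.8131px
At 1.584: 16.0 × 1.584⁵ = 159.5497px
Difference: 159.5497 − 39.8131 = 119.7366px

119.74px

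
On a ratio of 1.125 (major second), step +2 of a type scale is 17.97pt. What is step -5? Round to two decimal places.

17.97 ÷ 1.125⁷ = 17.97 ÷ 2.28070 ≈ 7.879

7.88pt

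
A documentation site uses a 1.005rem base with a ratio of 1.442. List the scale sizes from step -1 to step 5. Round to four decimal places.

Step -1: 1.005 ÷ 1.442 = 0.6969
Step 0: 1.005rem
Step 1: 1.005 × 1.442 = 1.4492
Step 2: 1.005 × 1.442² = 2.0898
Step 3: 1.005 × 1.442³ = 3.0134
Step 4: 1.005 × 1.442⁴ = 4.3454
Step 5: 1.005 × 1.442⁵ = 6.2660

0.6969rem, 1.0050rem, 1.4492rem, 2.0898rem, 3.0134rem, 4.3454rem, 6.2660rem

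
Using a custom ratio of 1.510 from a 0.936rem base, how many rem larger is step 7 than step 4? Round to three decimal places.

11.888rem

Step 4: 0.936 × 1.510⁴ = 4.86613rem
Step 7: 0.936 × 1.510⁷ = 16.75384rem
Difference: 16.75384 − 4.86613 = 11.88771rem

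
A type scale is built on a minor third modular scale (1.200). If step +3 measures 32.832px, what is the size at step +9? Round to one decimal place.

98.0px

The gap is 9 − (3) = 6 steps, so the factor is 1.200^6.
32.832 × 1.200⁶ = 32.832 × 2.98598 ≈ 98.036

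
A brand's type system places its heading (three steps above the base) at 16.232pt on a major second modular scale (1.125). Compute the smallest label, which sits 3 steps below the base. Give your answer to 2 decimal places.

8.01pt

The gap is -3 − (3) = -6 steps, so the factor is 1.125^-6.
16.232 ÷ 1.125⁶ = 16.232 ÷ 2.02729 ≈ 8.007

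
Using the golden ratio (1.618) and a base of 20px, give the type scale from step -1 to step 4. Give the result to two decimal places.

Step -1: 20.0 ÷ 1.618 = 12.36
Step 0: 20px
Step 1: 20.0 × 1.618 = 32.36
Step 2: 20.0 × 1.618² = 52.36
Step 3: 20.0 × 1.618³ = 84.72
Step 4: 20.0 × 1.618⁴ = 137.07

12.36px, 20.00px, 32.36px, 52.36px, 84.72px, 137.07px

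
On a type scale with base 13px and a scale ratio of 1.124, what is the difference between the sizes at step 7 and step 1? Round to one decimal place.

14.9px

Step 1: 13.0 × 1.124 = 14.612px
Step 7: 13.0 × 1.124⁷ = 29.465px
Difference: 29.465 − 14.612 = 14.853px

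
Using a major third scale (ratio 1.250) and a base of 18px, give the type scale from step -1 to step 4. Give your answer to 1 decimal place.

14.4px, 18.0px, 22.5px, 28.1px, 35.2px, 43.9px

Step -1: 18.0 ÷ 1.250 = 14.4
Step 0: 18px
Step 1: 18.0 × 1.250 = 22.5
Step 2: 18.0 × 1.250² = 28.1
Step 3: 18.0 × 1.250³ = 35.2
Step 4: 18.0 × 1.250⁴ = 43.9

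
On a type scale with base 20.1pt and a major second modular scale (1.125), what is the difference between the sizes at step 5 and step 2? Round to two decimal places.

Step 2: 20.1 × 1.125² = 25.4391pt
Step 5: 20.1 × 1.125⁵ = 36.2209pt
Difference: 36.2209 − 25.4391 = 10.7818pt

10.78pt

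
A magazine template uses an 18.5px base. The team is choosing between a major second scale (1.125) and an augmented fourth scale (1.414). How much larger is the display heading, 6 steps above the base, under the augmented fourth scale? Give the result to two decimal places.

110.36px

Major second: 18.5 × 1.125⁶ = 37.5048px
Augmented fourth: 18.5 × 1.414⁶ = 147.8660px
Difference: 147.8660 − 37.5048 = 110.3612px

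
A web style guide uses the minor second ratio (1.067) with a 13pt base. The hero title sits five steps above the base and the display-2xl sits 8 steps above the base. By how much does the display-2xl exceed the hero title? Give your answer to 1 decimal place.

Step 5: 13.0 × 1.067⁵ = 17.979pt
Step 8: 13.0 × 1.067⁸ = 21.840pt
Difference: 21.840 − 17.979 = 3.861pt

3.9pt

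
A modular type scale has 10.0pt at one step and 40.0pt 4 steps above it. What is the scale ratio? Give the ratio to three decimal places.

The ratio satisfies 10.0 × r⁴ = 40.0, so r = (40.0 / 10.0)^(1/4).
r = 4.0000^(1/4) ≈ 1.4142

1.414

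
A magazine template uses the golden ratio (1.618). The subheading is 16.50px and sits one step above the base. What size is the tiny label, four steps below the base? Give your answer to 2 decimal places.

1.49px

16.50 ÷ 1.618⁵ = 16.50 ÷ 11.08901 ≈ 1.488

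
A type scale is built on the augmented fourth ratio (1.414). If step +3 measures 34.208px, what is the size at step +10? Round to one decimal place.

386.6px

34.208 × 1.414⁷ = 34.208 × 11.30175 ≈ 386.610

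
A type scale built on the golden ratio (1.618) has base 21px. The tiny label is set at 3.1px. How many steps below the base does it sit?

4

1.618ⁿ = 21 / 3.1 = 6.7742
n = ln(6.7742) / ln(1.618) = 1.9131 / 0.4812 ≈ 3.98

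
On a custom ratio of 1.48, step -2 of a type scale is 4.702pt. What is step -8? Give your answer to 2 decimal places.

The gap is -8 − (-2) = -6 steps, so the factor is 1.48^-6.
4.702 ÷ 1.48⁶ = 4.702 ÷ 10.50922 ≈ 0.447

0.45pt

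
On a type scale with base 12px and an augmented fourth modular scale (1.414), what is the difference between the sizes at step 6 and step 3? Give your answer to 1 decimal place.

62.0px

Step 3: 12.0 × 1.414³ = 33.926px
Step 6: 12.0 × 1.414⁶ = 95.913px
Difference: 95.913 − 33.926 = 61.987px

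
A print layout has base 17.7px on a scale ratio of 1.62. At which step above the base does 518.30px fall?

1.62ⁿ = 518.30 / 17.7 = 29.2825
n = ln(29.2825) / ln(1.62) = 3.3770 / 0.4824 ≈ 7.00

7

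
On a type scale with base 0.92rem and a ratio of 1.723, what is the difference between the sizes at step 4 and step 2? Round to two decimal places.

Step 2: 0.92 × 1.723² = 2.7312rem
Step 4: 0.92 × 1.723⁴ = 8.1083rem
Difference: 8.1083 − 2.7312 = 5.3771rem

5.38rem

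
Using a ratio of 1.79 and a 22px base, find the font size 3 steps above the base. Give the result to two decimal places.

22.0 × 1.79³ = 22.0 × 5.73534 ≈ 126.18

126.18px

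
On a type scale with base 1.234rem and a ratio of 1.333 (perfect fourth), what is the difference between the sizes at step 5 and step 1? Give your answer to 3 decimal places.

3.549rem

Step 1: 1.234 × 1.333 = 1.64492rem
Step 5: 1.234 × 1.333⁵ = 5.19357rem
Difference: 5.19357 − 1.64492 = 3.54865rem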